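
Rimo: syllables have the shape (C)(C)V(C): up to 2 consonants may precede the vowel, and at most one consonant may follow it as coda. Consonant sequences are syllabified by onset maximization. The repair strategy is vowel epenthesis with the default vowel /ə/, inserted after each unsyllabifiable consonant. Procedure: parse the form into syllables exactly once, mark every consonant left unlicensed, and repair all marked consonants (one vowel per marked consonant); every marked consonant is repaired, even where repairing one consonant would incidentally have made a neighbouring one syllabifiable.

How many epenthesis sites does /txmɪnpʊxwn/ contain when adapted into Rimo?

3

The unsyllabifiable consonants are /t/, /w/, /n/; each receives one epenthetic vowel.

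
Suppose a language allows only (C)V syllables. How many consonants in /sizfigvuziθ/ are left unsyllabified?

3

Syllabifying with onset maximization leaves /z/, /g/, /θ/ stranded (no codas are permitted; onsets are limited to one consonant).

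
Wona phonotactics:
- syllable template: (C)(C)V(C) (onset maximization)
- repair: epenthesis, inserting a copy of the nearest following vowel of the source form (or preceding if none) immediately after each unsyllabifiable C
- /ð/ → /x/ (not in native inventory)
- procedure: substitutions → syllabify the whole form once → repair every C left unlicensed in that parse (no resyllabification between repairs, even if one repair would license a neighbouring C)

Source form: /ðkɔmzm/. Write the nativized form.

xkɔmzɔmɔ

Substitution: /ð/ → /x/, giving /xkɔmzm/.
The consonants /z/, /m/ cannot be parsed into a legal (C)(C)V(C) syllable (at most one coda consonant is licensed; onsets may contain at most 2 consonants).
Inserting the epenthetic vowel yields /z/ → /zɔ/, /m/ → /mɔ/.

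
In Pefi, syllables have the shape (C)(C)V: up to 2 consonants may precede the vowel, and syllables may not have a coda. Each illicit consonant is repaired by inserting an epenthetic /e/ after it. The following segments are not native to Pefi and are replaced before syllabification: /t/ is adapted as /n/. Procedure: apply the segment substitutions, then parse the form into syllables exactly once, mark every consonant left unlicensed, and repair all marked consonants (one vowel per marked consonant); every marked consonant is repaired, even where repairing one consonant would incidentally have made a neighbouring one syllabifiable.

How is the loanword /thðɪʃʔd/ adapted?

nehðɪʃeʔede

Substitution: /t/ → /n/, giving /nhðɪʃʔd/.
The consonants /n/, /ʃ/, /ʔ/, /d/ cannot be parsed into a legal (C)(C)V syllable (no codas are permitted; onsets may contain at most 2 consonants).
Epenthesis after each stranded consonant: /n/ → /ne/, /ʃ/ → /ʃe/, /ʔ/ → /ʔe/, /d/ → /de/.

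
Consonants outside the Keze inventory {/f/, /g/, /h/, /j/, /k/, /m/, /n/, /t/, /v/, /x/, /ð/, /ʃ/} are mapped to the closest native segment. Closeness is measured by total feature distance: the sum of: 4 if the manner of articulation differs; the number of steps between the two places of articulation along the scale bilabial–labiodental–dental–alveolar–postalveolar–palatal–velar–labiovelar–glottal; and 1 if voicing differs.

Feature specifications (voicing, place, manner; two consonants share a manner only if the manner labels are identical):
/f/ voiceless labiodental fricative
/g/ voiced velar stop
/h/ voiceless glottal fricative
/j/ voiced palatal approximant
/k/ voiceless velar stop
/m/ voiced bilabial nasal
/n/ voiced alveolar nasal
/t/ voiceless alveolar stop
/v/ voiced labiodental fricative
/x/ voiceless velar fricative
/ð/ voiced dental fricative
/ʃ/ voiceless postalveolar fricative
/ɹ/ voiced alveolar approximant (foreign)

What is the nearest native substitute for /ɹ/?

/j/ is closest: same manner (approximant), place distance 2 (alveolar→palatal), same voicing; total 2. Next closest is /n/ at distance 4.

j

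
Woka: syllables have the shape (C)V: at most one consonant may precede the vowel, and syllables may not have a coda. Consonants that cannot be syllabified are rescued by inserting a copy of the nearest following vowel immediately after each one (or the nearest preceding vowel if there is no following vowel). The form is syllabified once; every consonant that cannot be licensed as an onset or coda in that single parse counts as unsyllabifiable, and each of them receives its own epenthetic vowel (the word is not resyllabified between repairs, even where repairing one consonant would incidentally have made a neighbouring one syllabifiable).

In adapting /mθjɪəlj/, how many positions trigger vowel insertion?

The unsyllabifiable consonants are /m/, /θ/, /l/, /j/; each receives one epenthetic vowel.

4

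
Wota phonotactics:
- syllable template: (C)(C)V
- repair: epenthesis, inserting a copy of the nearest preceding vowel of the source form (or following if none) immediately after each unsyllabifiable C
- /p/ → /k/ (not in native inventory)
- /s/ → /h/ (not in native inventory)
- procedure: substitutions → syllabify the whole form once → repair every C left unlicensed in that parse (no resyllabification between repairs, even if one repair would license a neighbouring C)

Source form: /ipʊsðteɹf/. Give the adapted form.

ikʊhʊðteɹefe

Substitution: /p/ → /k/, /s/ → /h/, giving /ikʊhðteɹf/.
The consonants /h/, /ɹ/, /f/ cannot be parsed into a legal (C)(C)V syllable (no codas are permitted; onsets may contain at most 2 consonants).
Inserting the epenthetic vowel yields /h/ → /hʊ/, /ɹ/ → /ɹe/, /f/ → /fe/.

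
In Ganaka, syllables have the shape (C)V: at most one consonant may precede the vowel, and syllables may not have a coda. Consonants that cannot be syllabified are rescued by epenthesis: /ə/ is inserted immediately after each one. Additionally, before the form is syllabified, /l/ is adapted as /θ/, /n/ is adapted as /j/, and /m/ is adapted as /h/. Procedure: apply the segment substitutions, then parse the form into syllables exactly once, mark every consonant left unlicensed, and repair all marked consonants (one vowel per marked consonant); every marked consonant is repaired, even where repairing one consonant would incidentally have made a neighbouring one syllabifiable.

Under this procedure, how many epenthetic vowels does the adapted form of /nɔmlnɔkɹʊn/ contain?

After substitution the input is /jɔhθjɔkɹʊj/.
The unsyllabifiable consonants are /h/, /θ/, /k/, /j/; each receives one epenthetic vowel.

4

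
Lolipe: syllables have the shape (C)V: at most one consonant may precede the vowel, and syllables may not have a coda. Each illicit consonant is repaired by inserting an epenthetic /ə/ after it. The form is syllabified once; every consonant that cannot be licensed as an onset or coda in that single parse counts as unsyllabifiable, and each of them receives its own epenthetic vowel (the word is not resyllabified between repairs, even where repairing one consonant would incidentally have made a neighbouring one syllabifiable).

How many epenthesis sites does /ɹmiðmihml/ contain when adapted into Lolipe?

The unsyllabifiable consonants are /ɹ/, /ð/, /h/, /m/, /l/; each receives one epenthetic vowel.

5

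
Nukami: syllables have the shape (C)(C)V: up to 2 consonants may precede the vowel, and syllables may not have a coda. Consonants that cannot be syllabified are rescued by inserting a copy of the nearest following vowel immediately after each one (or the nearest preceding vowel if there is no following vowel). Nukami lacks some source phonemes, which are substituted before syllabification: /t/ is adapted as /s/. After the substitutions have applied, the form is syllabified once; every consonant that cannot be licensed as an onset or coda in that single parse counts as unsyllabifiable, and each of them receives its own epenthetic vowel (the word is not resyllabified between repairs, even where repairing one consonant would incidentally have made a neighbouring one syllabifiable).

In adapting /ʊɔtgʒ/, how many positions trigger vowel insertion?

3

After substitution the input is /ʊɔsgʒ/.
The unsyllabifiable consonants are /s/, /g/, /ʒ/; each receives one epenthetic vowel.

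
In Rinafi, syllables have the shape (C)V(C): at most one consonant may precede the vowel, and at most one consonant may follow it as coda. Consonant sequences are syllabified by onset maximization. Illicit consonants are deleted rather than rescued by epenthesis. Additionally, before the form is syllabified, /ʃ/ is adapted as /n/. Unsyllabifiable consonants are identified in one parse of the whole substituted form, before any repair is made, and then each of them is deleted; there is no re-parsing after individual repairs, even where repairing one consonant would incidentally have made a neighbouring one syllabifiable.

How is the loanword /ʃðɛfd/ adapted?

ðɛf

Substitution: /ʃ/ → /n/, giving /nðɛfd/.
Syllabifying with onset maximization leaves /n/, /d/ stranded (at most one coda consonant is licensed; onsets are limited to one consonant).
Deleting the stranded consonants removes /n/, /d/.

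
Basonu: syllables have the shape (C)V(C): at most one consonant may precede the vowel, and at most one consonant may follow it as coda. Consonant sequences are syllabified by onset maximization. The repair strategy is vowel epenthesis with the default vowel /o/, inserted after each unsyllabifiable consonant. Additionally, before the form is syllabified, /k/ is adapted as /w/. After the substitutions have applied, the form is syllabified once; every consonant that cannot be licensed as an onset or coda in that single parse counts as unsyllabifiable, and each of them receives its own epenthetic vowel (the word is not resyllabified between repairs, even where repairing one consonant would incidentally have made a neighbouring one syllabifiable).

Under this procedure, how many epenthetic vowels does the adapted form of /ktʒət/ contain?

2

After substitution the input is /wtʒət/.
The unsyllabifiable consonants are /w/, /t/; each receives one epenthetic vowel.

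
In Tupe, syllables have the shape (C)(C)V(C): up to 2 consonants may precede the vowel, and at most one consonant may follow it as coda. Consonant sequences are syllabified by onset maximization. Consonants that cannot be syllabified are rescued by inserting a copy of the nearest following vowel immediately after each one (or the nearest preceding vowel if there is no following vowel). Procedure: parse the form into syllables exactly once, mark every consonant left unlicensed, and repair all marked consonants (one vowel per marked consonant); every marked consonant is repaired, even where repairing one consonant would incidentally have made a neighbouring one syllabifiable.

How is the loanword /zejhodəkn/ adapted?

zejhodəknə

Under (C)(C)V(C), the unsyllabifiable consonants are /n/ (at most one coda consonant is licensed; onsets may contain at most 2 consonants).
Epenthesis after each stranded consonant: /n/ → /nə/.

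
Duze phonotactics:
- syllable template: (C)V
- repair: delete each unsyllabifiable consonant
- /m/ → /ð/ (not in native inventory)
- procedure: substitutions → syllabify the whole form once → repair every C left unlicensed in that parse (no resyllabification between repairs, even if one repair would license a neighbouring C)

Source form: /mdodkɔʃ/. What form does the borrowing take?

dokɔ

Substitution: /m/ → /ð/, giving /ðdodkɔʃ/.
Under (C)V, the unsyllabifiable consonants are /ð/, /d/, /ʃ/ (no codas are permitted; onsets are limited to one consonant).
Deletion applies to /ð/, /d/, /ʃ/.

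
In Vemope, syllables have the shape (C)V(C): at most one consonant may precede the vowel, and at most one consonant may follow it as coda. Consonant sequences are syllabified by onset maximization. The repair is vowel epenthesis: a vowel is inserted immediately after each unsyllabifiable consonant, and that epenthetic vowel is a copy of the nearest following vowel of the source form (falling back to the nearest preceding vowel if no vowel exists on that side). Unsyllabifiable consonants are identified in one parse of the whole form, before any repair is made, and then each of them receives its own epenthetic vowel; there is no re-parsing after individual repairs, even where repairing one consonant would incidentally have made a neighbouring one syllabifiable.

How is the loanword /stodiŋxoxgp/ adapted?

Syllabifying with onset maximization leaves /s/, /g/, /p/ stranded (at most one coda consonant is licensed; onsets are limited to one consonant).
Inserting the epenthetic vowel yields /s/ → /so/, /g/ → /go/, /p/ → /po/.

sotodiŋxoxgopo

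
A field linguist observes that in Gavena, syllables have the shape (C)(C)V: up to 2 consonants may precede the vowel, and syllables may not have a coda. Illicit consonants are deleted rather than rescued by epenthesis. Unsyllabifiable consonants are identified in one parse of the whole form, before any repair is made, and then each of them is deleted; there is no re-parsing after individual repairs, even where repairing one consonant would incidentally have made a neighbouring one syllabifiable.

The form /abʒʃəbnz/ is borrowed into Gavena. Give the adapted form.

aʒʃə

The consonants /b/, /b/, /n/, /z/ cannot be parsed into a legal (C)(C)V syllable (no codas are permitted; onsets may contain at most 2 consonants).
Deletion applies to /b/, /b/, /n/, /z/.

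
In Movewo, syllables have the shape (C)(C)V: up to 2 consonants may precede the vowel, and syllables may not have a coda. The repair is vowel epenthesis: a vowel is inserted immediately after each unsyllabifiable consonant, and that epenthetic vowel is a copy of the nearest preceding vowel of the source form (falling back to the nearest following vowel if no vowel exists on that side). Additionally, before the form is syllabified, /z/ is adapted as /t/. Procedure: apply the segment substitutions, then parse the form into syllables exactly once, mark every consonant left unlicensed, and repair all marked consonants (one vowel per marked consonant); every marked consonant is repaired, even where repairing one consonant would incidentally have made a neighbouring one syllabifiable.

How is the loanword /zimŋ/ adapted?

Substitution: /z/ → /t/, giving /timŋ/.
Under (C)(C)V, the unsyllabifiable consonants are /m/, /ŋ/ (no codas are permitted; onsets may contain at most 2 consonants).
Inserting the epenthetic vowel yields /m/ → /mi/, /ŋ/ → /ŋi/.

timiŋi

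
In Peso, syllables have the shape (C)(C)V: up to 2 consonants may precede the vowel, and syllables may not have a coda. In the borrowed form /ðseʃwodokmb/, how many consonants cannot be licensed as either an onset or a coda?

Syllabifying with onset maximization leaves /k/, /m/, /b/ stranded (no codas are permitted; onsets may contain at most 2 consonants).

3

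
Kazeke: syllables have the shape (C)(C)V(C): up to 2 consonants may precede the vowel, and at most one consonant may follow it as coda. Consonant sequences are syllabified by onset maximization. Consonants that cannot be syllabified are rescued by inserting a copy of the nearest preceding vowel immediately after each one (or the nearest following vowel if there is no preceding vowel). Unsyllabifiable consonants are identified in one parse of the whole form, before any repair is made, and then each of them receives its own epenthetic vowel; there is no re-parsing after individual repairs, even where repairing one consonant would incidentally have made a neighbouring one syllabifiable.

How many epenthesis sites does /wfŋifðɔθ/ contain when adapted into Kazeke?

1

The unsyllabifiable consonants are /w/; each receives one epenthetic vowel.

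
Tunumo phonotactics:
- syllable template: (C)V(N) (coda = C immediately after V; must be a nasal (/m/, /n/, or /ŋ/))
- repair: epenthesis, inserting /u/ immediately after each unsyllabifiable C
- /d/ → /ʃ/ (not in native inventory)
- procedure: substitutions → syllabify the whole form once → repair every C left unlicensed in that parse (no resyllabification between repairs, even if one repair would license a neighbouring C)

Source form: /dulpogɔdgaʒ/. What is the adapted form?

ʃulupogɔʃugaʒu

Substitution: /d/ → /ʃ/, giving /ʃulpogɔʃgaʒ/.
The consonants /l/, /ʃ/, /ʒ/ cannot be parsed into a legal (C)V(N) syllable (only a nasal (/m/, /n/, or /ŋ/) is licensed in coda position; onsets are limited to one consonant).
Inserting the epenthetic vowel yields /l/ → /lu/, /ʃ/ → /ʃu/, /ʒ/ → /ʒu/.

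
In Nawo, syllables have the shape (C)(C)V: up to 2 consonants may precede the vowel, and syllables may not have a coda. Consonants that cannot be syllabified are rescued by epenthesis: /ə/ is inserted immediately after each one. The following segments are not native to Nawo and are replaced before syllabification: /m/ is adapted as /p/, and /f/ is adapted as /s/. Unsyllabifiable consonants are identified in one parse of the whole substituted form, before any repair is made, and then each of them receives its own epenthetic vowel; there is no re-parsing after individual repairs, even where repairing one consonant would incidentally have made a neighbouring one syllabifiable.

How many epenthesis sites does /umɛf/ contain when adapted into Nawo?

After substitution the input is /upɛs/.
The unsyllabifiable consonants are /s/; each receives one epenthetic vowel.

1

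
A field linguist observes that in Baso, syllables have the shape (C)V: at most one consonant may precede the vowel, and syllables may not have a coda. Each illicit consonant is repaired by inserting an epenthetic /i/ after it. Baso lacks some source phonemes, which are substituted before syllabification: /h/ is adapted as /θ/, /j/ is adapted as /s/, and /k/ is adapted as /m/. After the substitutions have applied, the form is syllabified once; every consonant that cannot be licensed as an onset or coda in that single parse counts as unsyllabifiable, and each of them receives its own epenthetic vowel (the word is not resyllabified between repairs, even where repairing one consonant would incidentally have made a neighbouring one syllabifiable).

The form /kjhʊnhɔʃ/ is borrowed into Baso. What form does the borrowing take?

misiθʊniθɔʃi

Substitution: /k/ → /m/, /j/ → /s/, /h/ → /θ/, giving /msθʊnθɔʃ/.
Syllabifying with onset maximization leaves /m/, /s/, /n/, /ʃ/ stranded (no codas are permitted; onsets are limited to one consonant).
Epenthesis after each stranded consonant: /m/ → /mi/, /s/ → /si/, /n/ → /ni/, /ʃ/ → /ʃi/.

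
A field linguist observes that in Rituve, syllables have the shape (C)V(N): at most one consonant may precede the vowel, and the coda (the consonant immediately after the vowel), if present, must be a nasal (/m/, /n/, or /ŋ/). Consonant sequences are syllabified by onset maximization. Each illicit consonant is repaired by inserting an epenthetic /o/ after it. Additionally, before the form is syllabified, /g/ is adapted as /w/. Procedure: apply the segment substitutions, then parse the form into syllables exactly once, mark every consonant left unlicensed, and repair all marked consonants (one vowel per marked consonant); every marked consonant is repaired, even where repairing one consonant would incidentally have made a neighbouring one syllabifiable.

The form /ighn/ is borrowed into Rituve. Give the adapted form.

iwohono

Substitution: /g/ → /w/, giving /iwhn/.
Under (C)V(N), the unsyllabifiable consonants are /w/, /h/, /n/ (only a nasal (/m/, /n/, or /ŋ/) is licensed in coda position; onsets are limited to one consonant).
Epenthesis after each stranded consonant: /w/ → /wo/, /h/ → /ho/, /n/ → /no/.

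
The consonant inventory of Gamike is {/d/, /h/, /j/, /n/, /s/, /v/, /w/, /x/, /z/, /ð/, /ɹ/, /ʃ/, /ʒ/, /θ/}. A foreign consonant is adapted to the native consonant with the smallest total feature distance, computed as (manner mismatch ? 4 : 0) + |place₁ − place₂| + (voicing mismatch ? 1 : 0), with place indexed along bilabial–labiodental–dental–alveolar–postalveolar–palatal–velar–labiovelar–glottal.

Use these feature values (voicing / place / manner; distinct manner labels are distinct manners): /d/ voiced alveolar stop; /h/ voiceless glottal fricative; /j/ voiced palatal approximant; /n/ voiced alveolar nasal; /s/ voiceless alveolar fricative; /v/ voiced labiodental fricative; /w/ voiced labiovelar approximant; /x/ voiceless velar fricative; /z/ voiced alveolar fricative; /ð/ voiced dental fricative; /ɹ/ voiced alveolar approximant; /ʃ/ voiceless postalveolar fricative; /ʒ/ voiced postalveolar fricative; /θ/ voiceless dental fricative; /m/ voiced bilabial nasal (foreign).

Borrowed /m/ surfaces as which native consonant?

n

/n/ is closest: same manner (nasal), place distance 3 (bilabial→alveolar), same voicing; total 3. Next closest is /v/ at distance 5.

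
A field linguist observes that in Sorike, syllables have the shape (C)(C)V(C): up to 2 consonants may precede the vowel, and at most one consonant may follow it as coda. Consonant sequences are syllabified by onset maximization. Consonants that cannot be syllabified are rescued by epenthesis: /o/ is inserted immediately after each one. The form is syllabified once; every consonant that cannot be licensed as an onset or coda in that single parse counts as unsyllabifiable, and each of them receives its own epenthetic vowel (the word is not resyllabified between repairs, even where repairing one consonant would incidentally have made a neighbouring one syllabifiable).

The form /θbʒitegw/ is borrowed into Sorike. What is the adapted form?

Under (C)(C)V(C), the unsyllabifiable consonants are /θ/, /w/ (at most one coda consonant is licensed; onsets may contain at most 2 consonants).
Inserting the epenthetic vowel yields /θ/ → /θo/, /w/ → /wo/.

θobʒitegwo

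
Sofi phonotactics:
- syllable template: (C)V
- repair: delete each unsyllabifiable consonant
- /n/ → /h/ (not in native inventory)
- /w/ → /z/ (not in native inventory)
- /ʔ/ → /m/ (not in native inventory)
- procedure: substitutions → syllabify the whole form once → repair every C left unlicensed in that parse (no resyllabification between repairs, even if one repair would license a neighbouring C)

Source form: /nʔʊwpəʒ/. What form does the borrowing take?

mʊpə

Substitution: /n/ → /h/, /ʔ/ → /m/, /w/ → /z/, giving /hmʊzpəʒ/.
The consonants /h/, /z/, /ʒ/ cannot be parsed into a legal (C)V syllable (no codas are permitted; onsets are limited to one consonant).
Deleting the stranded consonants removes /h/, /z/, /ʒ/.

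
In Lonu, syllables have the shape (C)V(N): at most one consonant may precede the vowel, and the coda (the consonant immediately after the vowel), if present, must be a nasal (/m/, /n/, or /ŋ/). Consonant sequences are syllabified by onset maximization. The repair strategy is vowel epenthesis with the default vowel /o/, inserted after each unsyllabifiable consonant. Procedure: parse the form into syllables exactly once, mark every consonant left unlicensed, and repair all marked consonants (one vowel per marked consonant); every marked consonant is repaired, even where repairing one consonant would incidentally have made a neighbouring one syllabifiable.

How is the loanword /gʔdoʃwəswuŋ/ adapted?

Under (C)V(N), the unsyllabifiable consonants are /g/, /ʔ/, /ʃ/, /s/ (only a nasal (/m/, /n/, or /ŋ/) is licensed in coda position; onsets are limited to one consonant).
Epenthesis after each stranded consonant: /g/ → /go/, /ʔ/ → /ʔo/, /ʃ/ → /ʃo/, /s/ → /so/.

goʔodoʃowəsowuŋ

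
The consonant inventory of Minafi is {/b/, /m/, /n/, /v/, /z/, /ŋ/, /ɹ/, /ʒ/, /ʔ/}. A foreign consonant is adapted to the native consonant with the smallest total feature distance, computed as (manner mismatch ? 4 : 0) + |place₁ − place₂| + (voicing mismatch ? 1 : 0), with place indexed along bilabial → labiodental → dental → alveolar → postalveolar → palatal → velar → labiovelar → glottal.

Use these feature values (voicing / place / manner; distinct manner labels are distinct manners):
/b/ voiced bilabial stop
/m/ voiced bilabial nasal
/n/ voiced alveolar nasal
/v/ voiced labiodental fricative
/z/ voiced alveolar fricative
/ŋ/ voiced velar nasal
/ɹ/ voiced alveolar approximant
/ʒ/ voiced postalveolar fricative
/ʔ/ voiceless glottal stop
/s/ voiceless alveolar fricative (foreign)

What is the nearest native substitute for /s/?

/z/ is closest: same manner (fricative), place distance 0 (alveolar→alveolar), voicing differs (+1); total 1. Next closest is /ʒ/ at distance 2.

z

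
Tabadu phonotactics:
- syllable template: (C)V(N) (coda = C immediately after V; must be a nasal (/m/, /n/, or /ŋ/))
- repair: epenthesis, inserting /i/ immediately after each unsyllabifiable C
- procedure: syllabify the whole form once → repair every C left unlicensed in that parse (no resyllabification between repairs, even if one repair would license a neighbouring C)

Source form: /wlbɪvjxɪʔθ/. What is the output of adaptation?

The consonants /w/, /l/, /v/, /j/, /ʔ/, /θ/ cannot be parsed into a legal (C)V(N) syllable (only a nasal (/m/, /n/, or /ŋ/) is licensed in coda position; onsets are limited to one consonant).
Epenthesis after each stranded consonant: /w/ → /wi/, /l/ → /li/, /v/ → /vi/, /j/ → /ji/, /ʔ/ → /ʔi/, /θ/ → /θi/.

wilibɪvijixɪʔiθi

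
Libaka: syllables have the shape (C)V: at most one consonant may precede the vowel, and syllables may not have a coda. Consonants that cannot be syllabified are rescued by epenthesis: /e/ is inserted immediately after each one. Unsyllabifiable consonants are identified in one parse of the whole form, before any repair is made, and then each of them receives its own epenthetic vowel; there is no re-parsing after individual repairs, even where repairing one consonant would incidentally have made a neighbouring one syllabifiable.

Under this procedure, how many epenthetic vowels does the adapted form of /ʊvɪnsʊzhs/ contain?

4

The unsyllabifiable consonants are /n/, /z/, /h/, /s/; each receives one epenthetic vowel.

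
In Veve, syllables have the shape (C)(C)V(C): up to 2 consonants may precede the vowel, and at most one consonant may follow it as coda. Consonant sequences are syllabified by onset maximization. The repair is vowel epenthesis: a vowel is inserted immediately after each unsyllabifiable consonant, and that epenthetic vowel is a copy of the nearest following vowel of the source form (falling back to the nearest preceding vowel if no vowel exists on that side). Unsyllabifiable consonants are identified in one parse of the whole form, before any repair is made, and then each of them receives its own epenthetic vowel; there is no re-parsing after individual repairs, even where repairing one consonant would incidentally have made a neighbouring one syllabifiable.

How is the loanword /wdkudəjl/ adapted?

Under (C)(C)V(C), the unsyllabifiable consonants are /w/, /l/ (at most one coda consonant is licensed; onsets may contain at most 2 consonants).
Epenthesis after each stranded consonant: /w/ → /wu/, /l/ → /lə/.

wudkudəjlə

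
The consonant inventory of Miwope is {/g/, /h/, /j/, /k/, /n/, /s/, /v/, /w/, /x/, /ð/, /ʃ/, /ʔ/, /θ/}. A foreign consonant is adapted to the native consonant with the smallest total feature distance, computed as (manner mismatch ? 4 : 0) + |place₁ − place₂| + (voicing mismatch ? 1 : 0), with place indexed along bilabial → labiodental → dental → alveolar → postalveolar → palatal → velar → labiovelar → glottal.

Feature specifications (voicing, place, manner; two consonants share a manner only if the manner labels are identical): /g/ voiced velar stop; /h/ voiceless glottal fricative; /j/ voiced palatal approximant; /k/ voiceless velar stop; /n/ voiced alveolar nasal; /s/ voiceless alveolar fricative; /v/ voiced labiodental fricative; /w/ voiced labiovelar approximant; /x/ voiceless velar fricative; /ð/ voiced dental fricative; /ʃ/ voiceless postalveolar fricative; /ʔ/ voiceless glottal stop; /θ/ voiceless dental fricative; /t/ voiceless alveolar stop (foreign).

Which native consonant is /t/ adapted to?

k

/k/ is closest: same manner (stop), place distance 3 (alveolar→velar), same voicing; total 3. Next closest is /g/ at distance 4.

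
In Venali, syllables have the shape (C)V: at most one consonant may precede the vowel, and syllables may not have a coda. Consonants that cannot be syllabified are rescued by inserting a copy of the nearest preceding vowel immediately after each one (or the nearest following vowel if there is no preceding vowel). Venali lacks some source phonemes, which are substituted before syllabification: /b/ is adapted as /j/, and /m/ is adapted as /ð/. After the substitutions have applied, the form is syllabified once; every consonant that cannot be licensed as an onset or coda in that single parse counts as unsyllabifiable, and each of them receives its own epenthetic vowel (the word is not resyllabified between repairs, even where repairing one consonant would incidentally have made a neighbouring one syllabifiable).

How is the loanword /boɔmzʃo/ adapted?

joɔðɔzɔʃo

Substitution: /b/ → /j/, /m/ → /ð/, giving /joɔðzʃo/.
Syllabifying with onset maximization leaves /ð/, /z/ stranded (no codas are permitted; onsets are limited to one consonant).
Epenthesis after each stranded consonant: /ð/ → /ðɔ/, /z/ → /zɔ/.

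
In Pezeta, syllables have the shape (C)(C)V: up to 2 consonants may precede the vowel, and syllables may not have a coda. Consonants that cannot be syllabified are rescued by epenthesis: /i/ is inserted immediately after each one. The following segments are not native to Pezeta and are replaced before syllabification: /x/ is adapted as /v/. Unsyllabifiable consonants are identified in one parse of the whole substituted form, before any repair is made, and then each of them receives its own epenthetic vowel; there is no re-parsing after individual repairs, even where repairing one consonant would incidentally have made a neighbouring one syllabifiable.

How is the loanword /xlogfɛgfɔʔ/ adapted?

Substitution: /x/ → /v/, giving /vlogfɛgfɔʔ/.
Under (C)(C)V, the unsyllabifiable consonants are /ʔ/ (no codas are permitted; onsets may contain at most 2 consonants).
Epenthesis after each stranded consonant: /ʔ/ → /ʔi/.

vlogfɛgfɔʔi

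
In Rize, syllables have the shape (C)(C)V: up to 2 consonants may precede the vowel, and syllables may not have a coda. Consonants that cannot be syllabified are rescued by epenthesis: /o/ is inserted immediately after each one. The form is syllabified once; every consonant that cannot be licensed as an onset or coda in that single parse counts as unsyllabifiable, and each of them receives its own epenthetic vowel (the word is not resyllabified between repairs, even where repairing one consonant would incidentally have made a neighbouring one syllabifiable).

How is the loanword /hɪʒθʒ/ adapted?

The consonants /ʒ/, /θ/, /ʒ/ cannot be parsed into a legal (C)(C)V syllable (no codas are permitted; onsets may contain at most 2 consonants).
Each unlicensed consonant becomes the onset of a new syllable: /ʒ/ → /ʒo/, /θ/ → /θo/, /ʒ/ → /ʒo/.

hɪʒoθoʒo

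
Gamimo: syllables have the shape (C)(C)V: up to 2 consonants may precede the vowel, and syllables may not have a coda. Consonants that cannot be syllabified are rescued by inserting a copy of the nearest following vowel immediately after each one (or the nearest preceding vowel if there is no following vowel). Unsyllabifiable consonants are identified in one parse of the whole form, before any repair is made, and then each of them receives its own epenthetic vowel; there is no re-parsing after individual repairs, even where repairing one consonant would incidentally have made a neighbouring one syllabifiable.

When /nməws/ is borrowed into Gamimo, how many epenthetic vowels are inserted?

The unsyllabifiable consonants are /w/, /s/; each receives one epenthetic vowel.

2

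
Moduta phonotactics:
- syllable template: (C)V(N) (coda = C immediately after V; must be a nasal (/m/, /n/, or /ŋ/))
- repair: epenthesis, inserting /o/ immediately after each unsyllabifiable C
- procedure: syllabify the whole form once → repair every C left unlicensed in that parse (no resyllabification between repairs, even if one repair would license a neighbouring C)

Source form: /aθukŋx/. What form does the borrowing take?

aθukoŋoxo

Under (C)V(N), the unsyllabifiable consonants are /k/, /ŋ/, /x/ (only a nasal (/m/, /n/, or /ŋ/) is licensed in coda position; onsets are limited to one consonant).
Inserting the epenthetic vowel yields /k/ → /ko/, /ŋ/ → /ŋo/, /x/ → /xo/.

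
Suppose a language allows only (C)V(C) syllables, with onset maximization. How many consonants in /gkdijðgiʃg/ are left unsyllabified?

4

The consonants /g/, /k/, /ð/, /g/ cannot be parsed into a legal (C)V(C) syllable (at most one coda consonant is licensed; onsets are limited to one consonant).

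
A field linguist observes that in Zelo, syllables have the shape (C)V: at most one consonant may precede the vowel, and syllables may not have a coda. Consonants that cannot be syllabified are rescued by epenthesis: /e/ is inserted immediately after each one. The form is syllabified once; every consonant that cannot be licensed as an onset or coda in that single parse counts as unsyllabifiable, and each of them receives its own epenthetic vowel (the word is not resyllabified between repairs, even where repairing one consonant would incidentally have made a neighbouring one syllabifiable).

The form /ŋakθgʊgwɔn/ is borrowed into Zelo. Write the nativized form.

ŋakeθegʊgewɔne

Syllabifying with onset maximization leaves /k/, /θ/, /g/, /n/ stranded (no codas are permitted; onsets are limited to one consonant).
Each unlicensed consonant becomes the onset of a new syllable: /k/ → /ke/, /θ/ → /θe/, /g/ → /ge/, /n/ → /ne/.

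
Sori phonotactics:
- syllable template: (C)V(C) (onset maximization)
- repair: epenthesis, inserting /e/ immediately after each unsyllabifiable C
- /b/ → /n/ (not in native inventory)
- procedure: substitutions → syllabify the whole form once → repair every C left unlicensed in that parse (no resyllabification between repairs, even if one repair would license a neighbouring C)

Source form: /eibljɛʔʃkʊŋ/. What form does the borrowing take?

Substitution: /b/ → /n/, giving /einljɛʔʃkʊŋ/.
Under (C)V(C), the unsyllabifiable consonants are /l/, /ʃ/ (at most one coda consonant is licensed; onsets are limited to one consonant).
Each unlicensed consonant becomes the onset of a new syllable: /l/ → /le/, /ʃ/ → /ʃe/.

einlejɛʔʃekʊŋ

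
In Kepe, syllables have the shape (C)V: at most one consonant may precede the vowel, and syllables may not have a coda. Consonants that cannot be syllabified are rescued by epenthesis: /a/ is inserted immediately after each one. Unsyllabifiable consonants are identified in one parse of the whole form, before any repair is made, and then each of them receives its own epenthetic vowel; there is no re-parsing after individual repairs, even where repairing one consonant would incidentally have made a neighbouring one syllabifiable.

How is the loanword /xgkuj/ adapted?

xagakuja

The consonants /x/, /g/, /j/ cannot be parsed into a legal (C)V syllable (no codas are permitted; onsets are limited to one consonant).
Epenthesis after each stranded consonant: /x/ → /xa/, /g/ → /ga/, /j/ → /ja/.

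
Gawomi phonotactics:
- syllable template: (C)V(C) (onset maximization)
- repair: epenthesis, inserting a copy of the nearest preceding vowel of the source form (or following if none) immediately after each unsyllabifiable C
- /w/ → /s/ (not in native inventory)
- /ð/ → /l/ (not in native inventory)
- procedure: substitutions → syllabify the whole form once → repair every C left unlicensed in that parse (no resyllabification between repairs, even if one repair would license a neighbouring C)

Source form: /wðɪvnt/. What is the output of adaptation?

sɪlɪvnɪtɪ

Substitution: /w/ → /s/, /ð/ → /l/, giving /slɪvnt/.
Under (C)V(C), the unsyllabifiable consonants are /s/, /n/, /t/ (at most one coda consonant is licensed; onsets are limited to one consonant).
Epenthesis after each stranded consonant: /s/ → /sɪ/, /n/ → /nɪ/, /t/ → /tɪ/.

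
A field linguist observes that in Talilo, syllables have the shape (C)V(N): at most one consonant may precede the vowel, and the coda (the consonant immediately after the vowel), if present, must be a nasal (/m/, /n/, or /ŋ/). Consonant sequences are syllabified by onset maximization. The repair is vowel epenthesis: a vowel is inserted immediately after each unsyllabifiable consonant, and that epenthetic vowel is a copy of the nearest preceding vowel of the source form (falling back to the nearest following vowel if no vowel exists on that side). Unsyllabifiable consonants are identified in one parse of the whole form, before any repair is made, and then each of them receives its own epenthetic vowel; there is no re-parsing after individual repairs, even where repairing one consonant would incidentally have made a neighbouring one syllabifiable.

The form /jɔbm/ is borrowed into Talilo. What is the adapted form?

The consonants /b/, /m/ cannot be parsed into a legal (C)V(N) syllable (only a nasal (/m/, /n/, or /ŋ/) is licensed in coda position; onsets are limited to one consonant).
Epenthesis after each stranded consonant: /b/ → /bɔ/, /m/ → /mɔ/.

jɔbɔmɔ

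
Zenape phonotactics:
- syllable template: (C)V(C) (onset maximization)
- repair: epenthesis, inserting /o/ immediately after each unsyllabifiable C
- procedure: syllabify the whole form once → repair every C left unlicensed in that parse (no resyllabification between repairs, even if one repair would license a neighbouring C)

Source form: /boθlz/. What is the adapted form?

The consonants /l/, /z/ cannot be parsed into a legal (C)V(C) syllable (at most one coda consonant is licensed; onsets are limited to one consonant).
Epenthesis after each stranded consonant: /l/ → /lo/, /z/ → /zo/.

boθlozo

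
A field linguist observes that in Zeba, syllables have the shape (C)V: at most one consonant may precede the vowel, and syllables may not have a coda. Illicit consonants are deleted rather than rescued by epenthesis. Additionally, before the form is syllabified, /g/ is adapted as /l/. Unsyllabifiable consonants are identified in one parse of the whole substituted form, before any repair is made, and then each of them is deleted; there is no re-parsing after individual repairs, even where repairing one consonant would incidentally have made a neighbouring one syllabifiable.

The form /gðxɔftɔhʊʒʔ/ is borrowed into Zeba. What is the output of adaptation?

xɔtɔhʊ

Substitution: /g/ → /l/, giving /lðxɔftɔhʊʒʔ/.
Under (C)V, the unsyllabifiable consonants are /l/, /ð/, /f/, /ʒ/, /ʔ/ (no codas are permitted; onsets are limited to one consonant).
Deletion applies to /l/, /ð/, /f/, /ʒ/, /ʔ/.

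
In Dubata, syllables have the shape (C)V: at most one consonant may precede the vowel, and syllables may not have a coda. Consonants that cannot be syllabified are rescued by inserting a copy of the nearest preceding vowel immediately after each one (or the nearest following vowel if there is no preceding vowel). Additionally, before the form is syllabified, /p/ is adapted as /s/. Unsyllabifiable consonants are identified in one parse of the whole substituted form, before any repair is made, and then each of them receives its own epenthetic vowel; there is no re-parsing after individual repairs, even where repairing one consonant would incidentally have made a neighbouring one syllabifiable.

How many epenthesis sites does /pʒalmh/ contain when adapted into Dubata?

4

After substitution the input is /sʒalmh/.
The unsyllabifiable consonants are /s/, /l/, /m/, /h/; each receives one epenthetic vowel.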